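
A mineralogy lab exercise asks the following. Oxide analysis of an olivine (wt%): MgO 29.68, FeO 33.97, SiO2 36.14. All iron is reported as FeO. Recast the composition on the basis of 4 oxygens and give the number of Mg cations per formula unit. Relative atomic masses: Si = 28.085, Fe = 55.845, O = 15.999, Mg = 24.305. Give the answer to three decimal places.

MgO (M=40.304): mol = 0.73640; Mg = 0.73640, O = 0.73640.
FeO (M=71.844): mol = 0.47283; Fe = 0.47283, O = 0.47283.
SiO2 (M=60.083): mol = 0.60150; Si = 0.60150, O = 1.20300.
ΣO = 2.41223; factor = 4/ΣO = 1.65822.
Mg apfu = 0.73640 × 1.65822 = 1.221.

1.221 Mg apfu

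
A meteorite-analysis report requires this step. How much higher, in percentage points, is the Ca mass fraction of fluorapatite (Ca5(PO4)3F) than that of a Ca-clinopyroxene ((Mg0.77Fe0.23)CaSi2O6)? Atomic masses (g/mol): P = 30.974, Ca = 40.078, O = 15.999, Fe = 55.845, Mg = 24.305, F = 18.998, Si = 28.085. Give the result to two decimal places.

First mineral: 200.390 g Ca in 504.298 g formula = 39.74 wt% Ca.
Second mineral: 40.078 g Ca in 223.801 g formula = 17.91 wt% Ca.
39.74% − 17.91% gives a difference of 21.83 percentage points.

21.83 percentage points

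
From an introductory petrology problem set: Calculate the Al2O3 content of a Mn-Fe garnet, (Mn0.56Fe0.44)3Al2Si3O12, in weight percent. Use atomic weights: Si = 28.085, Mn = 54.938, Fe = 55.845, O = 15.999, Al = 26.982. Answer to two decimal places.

M((Mn0.56Fe0.44)3Al2Si3O12) = 496.218 g/mol; M(Al2O3) = 101.961 g/mol.
Moles Al2O3 per formula unit = 2 Al ÷ 2 = 1.0000.
Al2O3 fraction = (1.0000 × 101.961) / 496.218 = 101.961/496.218 = 0.2055.

20.55 wt%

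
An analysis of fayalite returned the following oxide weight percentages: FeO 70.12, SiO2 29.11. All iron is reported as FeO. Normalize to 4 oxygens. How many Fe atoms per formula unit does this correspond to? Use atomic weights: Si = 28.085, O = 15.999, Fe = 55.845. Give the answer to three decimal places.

2.007 Fe apfu

FeO: 70.12/71.844 = 0.97600 mol → 0.97600 mol Fe, 0.97600 mol O.
SiO2: 29.11/60.083 = 0.48450 mol → 0.48450 mol Si, 0.96900 mol O.
Total oxygen = 1.94500 mol. Normalization factor = 4/1.94500 = 2.05656.
Fe per 4 O = 0.97600 × 2.05656 = 2.007.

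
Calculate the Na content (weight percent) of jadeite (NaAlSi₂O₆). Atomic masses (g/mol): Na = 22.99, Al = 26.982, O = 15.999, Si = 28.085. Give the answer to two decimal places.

Molar mass of NaAlSi₂O₆: 1×22.99 + 1×26.982 + 2×28.085 + 6×15.999 = 202.136 g/mol.
Mass of Na per formula unit: 1 × 22.99 = 22.990 g.
Weight fraction Na = 22.990 / 202.136 = 0.1137.

11.37 weight percent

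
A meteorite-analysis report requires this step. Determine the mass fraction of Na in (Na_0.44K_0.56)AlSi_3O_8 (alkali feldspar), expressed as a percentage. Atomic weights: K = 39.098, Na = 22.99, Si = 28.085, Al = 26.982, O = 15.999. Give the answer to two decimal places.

3.73 mass %

Molar mass of (Na_0.44K_0.56)AlSi_3O_8: 0.44×22.99 + 0.56×39.098 + 1×26.982 + 3×28.085 + 8×15.999 = 271.239 g/mol.
Mass of Na per formula unit: 0.44 × 22.99 = 10.116 g.
Weight fraction Na = 10.116 / 271.239 = 0.0373.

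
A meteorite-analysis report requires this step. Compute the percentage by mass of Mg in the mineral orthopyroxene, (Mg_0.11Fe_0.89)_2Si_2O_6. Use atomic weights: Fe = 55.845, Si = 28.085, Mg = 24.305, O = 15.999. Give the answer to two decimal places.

Formula mass = 0.22*24.305 + 1.78*55.845 + 2*28.085 + 6*15.999 = 256.915 g/mol, of which 5.347 g is Mg.
So Mg makes up 5.347/256.915 = 0.0208 of the mass, i.e. 2.08%.

2.08 wt%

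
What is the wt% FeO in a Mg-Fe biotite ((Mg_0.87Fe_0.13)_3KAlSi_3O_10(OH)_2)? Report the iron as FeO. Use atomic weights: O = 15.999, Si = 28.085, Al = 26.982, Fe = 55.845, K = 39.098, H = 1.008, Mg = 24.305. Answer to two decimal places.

Molar mass of (Mg_0.87Fe_0.13)_3KAlSi_3O_10(OH)_2 = 2.61×24.305 + 0.39×55.845 + 1×39.098 + 1×26.982 + 3×28.085 + 12×15.999 + 2×1.008 = 429.555 g/mol.
Each formula unit contains 0.39 Fe, equivalent to 0.39/1 = 0.3900 mol FeO.
M(FeO) = 1×55.845 + 1×15.999 = 71.844 g/mol.
Mass of FeO per formula unit = 0.3900 × 71.844 = 28.019 g.
FeO wt% = 28.019 / 429.555 × 100 = 6.52%.

6.52 wt%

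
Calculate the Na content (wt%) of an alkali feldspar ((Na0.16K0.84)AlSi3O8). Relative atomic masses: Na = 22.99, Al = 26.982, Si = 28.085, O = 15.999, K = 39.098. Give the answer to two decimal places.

1.33 wt%

M((Na0.16K0.84)AlSi3O8) = 275.750 g/mol.
Na contributes 0.16 × 22.99 = 3.678 g per mole.
3.678/275.750 = 0.0133 → 1.33%.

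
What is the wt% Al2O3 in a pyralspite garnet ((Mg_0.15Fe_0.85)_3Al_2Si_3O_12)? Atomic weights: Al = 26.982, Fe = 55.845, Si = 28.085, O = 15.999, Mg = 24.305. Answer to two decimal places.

Formula mass = 483.549 g/mol.
2 Al → 1.0000 mol Al2O3 per formula unit; M(Al2O3) = 101.961, so Al2O3 mass = 101.961 g.
101.961/483.549 × 100 = 21.09 wt%.

21.09 wt%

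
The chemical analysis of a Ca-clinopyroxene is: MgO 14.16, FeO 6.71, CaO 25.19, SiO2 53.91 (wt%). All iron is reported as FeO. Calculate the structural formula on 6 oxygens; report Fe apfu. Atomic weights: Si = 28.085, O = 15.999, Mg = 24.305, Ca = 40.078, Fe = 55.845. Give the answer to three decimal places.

0.208 Fe apfu

MgO: 14.16/40.304 = 0.35133 mol → 0.35133 mol Mg, 0.35133 mol O.
FeO: 6.71/71.844 = 0.09340 mol → 0.09340 mol Fe, 0.09340 mol O.
CaO: 25.19/56.077 = 0.44920 mol → 0.44920 mol Ca, 0.44920 mol O.
SiO2: 53.91/60.083 = 0.89726 mol → 0.89726 mol Si, 1.79452 mol O.
Total oxygen = 2.68845 mol. Normalization factor = 6/2.68845 = 2.23177.
Fe per 6 O = 0.09340 × 2.23177 = 0.208.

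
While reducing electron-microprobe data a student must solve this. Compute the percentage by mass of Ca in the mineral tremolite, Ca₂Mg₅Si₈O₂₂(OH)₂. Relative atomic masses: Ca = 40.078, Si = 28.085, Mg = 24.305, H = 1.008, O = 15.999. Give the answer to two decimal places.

9.87 mass %

M(Ca₂Mg₅Si₈O₂₂(OH)₂) = 812.353 g/mol.
Ca contributes 2 × 40.078 = 80.156 g per mole.
80.156/812.353 = 0.0987 → 9.87%.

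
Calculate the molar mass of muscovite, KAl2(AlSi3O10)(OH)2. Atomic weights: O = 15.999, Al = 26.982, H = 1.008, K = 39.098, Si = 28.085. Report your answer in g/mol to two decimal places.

M = 1(39.098) + 3(26.982) + 3(28.085) + 12(15.999) + 2(1.008)

398.30 g/mol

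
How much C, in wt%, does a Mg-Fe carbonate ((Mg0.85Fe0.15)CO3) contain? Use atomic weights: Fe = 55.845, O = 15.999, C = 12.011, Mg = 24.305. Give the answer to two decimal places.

13.49 wt%

Molar mass of (Mg0.85Fe0.15)CO3: 0.85*24.305 + 0.15*55.845 + 1*12.011 + 3*15.999 = 89.044 g/mol.
Mass of C per formula unit: 1 × 12.011 = 12.011 g.
Weight fraction C = 12.011 / 89.044 = 0.1349.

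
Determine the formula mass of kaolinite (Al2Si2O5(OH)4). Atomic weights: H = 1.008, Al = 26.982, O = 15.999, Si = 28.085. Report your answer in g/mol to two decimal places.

258.16 g/mol

M = 2*26.982 + 2*28.085 + 9*15.999 + 4*1.008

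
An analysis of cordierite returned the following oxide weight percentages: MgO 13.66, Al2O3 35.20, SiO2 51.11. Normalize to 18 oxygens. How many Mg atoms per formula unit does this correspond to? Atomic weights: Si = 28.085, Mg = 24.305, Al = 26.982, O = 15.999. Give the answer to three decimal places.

MgO (M=40.304): mol = 0.33892; Mg = 0.33892, O = 0.33892.
Al2O3 (M=101.961): mol = 0.34523; Al = 0.69046, O = 1.03569.
SiO2 (M=60.083): mol = 0.85066; Si = 0.85066, O = 1.70132.
ΣO = 3.07593; factor = 18/ΣO = 5.85189.
Mg apfu = 0.33892 × 5.85189 = 1.983.

1.983 Mg apfu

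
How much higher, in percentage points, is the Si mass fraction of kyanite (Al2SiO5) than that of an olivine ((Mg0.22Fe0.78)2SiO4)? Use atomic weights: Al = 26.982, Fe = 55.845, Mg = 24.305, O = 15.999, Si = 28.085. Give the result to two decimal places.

Si in Al2SiO5: molar mass 162.044 g/mol; 1×28.085 = 28.085 g → 17.33 wt%.
Si in (Mg0.22Fe0.78)2SiO4: molar mass 189.893 g/mol; 1×28.085 = 28.085 g → 14.79 wt%.
Difference = 17.33 − 14.79 = 2.54 percentage points.

2.54 percentage points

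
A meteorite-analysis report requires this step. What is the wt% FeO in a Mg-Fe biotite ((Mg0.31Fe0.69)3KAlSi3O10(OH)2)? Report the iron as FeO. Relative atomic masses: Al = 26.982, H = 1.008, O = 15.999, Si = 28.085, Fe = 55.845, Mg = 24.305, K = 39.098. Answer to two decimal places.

Molar mass of (Mg0.31Fe0.69)3KAlSi3O10(OH)2 = 0.93·24.305 + 2.07·55.845 + 1·39.098 + 1·26.982 + 3·28.085 + 12·15.999 + 2·1.008 = 482.542 g/mol.
Each formula unit contains 2.07 Fe, equivalent to 2.07/1 = 2.0700 mol FeO.
M(FeO) = 1×55.845 + 1×15.999 = 71.844 g/mol.
Mass of FeO per formula unit = 2.0700 × 71.844 = 148.717 g.
FeO wt% = 148.717 / 482.542 × 100 = 30.82%.

30.82 wt%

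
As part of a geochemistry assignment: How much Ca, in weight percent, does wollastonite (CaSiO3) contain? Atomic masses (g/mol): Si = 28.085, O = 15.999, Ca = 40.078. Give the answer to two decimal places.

M(CaSiO3) = 116.160 g/mol.
Ca contributes 1 × 40.078 = 40.078 g per mole.
40.078/116.160 = 0.3450 → 34.50%.

34.50 weight percent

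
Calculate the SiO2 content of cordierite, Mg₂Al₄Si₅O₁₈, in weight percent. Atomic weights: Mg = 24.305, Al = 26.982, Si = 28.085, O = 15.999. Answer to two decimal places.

51.36 wt%

Molar mass of Mg₂Al₄Si₅O₁₈ = 2·24.305 + 4·26.982 + 5·28.085 + 18·15.999 = 584.945 g/mol.
Each formula unit contains 5 Si, equivalent to 5/1 = 5.0000 mol SiO2.
M(SiO2) = 1×28.085 + 2×15.999 = 60.083 g/mol.
Mass of SiO2 per formula unit = 5.0000 × 60.083 = 300.415 g.
SiO2 wt% = 300.415 / 584.945 × 100 = 51.36%.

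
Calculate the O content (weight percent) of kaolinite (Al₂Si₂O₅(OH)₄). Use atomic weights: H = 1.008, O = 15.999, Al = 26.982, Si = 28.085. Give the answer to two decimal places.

55.78 weight percent

Molar mass of Al₂Si₂O₅(OH)₄: 2*26.982 + 2*28.085 + 9*15.999 + 4*1.008 = 258.157 g/mol.
Mass of O per formula unit: 9 × 15.999 = 143.991 g.
Weight fraction O = 143.991 / 258.157 = 0.5578.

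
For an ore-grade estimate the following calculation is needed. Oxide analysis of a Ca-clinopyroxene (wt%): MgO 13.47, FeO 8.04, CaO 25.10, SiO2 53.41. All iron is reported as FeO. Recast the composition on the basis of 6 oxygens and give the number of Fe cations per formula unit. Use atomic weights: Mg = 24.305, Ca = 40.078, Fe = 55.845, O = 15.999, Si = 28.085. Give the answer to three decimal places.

0.251 Fe apfu

MgO: 13.47/40.304 = 0.33421 mol → 0.33421 mol Mg, 0.33421 mol O.
FeO: 8.04/71.844 = 0.11191 mol → 0.11191 mol Fe, 0.11191 mol O.
CaO: 25.10/56.077 = 0.44760 mol → 0.44760 mol Ca, 0.44760 mol O.
SiO2: 53.41/60.083 = 0.88894 mol → 0.88894 mol Si, 1.77788 mol O.
Total oxygen = 2.67160 mol. Normalization factor = 6/2.67160 = 2.24585.
Fe per 6 O = 0.11191 × 2.24585 = 0.251.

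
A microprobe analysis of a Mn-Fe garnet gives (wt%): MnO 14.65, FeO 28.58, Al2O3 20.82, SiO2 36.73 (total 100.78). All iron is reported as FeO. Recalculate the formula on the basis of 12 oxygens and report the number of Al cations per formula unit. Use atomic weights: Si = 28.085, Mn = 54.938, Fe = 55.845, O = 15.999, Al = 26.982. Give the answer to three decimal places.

MnO (M=70.937): mol = 0.20652; Mn = 0.20652, O = 0.20652.
FeO (M=71.844): mol = 0.39781; Fe = 0.39781, O = 0.39781.
Al2O3 (M=101.961): mol = 0.20420; Al = 0.40840, O = 0.61260.
SiO2 (M=60.083): mol = 0.61132; Si = 0.61132, O = 1.22264.
ΣO = 2.43957; factor = 12/ΣO = 4.91890.
Al apfu = 0.40840 × 4.91890 = 2.009.

2.009 Al apfu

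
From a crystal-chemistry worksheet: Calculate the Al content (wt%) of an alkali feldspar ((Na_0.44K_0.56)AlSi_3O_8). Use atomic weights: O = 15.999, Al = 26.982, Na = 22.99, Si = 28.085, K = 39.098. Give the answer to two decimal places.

M((Na_0.44K_0.56)AlSi_3O_8) = 271.239 g/mol.
Al contributes 1 × 26.982 = 26.982 g per mole.
26.982/271.239 = 0.0995 → 9.95%.

9.95 wt%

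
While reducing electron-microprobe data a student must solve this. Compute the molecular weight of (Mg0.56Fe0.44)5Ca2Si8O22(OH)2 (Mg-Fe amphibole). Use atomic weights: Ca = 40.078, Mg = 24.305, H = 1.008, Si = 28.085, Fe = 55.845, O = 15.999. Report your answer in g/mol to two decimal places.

881.74 g/mol

Mg: 2.80 × 24.305 = 68.0540
Fe: 2.20 × 55.845 = 122.8590
Ca: 2 × 40.078 = 80.1560
Si: 8 × 28.085 = 224.6800
O: 24 × 15.999 = 383.9760
H: 2 × 1.008 = 2.0160
Summing the contributions gives the formula mass.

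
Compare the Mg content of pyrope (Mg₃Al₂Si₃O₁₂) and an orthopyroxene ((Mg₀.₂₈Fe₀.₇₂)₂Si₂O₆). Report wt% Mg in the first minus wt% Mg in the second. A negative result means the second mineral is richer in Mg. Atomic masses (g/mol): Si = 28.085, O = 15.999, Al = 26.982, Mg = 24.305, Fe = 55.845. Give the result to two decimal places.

12.56 percentage points

First mineral: 72.915 g Mg in 403.122 g formula = 18.09 wt% Mg.
Second mineral: 13.611 g Mg in 246.192 g formula = 5.53 wt% Mg.
18.09% − 5.53% gives a difference of 12.56 percentage points.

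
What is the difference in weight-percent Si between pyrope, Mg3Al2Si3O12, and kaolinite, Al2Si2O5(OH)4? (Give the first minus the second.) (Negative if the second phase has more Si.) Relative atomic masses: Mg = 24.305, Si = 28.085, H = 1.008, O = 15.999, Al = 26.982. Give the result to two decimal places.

-0.86 percentage points

First mineral: 84.255 g Si in 403.122 g formula = 20.90 wt% Si.
Second mineral: 56.170 g Si in 258.157 g formula = 21.76 wt% Si.
20.90% − 21.76% gives a difference of -0.86 percentage points.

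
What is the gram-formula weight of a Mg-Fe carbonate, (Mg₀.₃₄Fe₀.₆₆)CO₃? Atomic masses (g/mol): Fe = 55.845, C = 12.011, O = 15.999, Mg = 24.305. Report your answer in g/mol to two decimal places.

105.13 g/mol

The formula mass is the sum 0.34·24.305 + 0.66·55.845 + 1·12.011 + 3·15.999.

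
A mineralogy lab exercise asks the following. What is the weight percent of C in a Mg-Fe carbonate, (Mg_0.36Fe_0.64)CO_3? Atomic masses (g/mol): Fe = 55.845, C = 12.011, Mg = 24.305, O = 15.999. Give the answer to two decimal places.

Molar mass of (Mg_0.36Fe_0.64)CO_3: 0.36·24.305 + 0.64·55.845 + 1·12.011 + 3·15.999 = 104.499 g/mol.
Mass of C per formula unit: 1 × 12.011 = 12.011 g.
Weight fraction C = 12.011 / 104.499 = 0.1149.

11.49 wt%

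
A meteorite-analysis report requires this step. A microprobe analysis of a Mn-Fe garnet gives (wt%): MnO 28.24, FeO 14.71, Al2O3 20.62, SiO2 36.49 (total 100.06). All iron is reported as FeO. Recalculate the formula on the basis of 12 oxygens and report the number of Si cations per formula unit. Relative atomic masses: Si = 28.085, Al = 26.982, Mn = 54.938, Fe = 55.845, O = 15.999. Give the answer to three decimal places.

28.24 wt% MnO ÷ 70.937 g/mol = 0.39810 mol, giving 0.39810 Mn and 0.39810 O.
14.71 wt% FeO ÷ 71.844 g/mol = 0.20475 mol, giving 0.20475 Fe and 0.20475 O.
20.62 wt% Al2O3 ÷ 101.961 g/mol = 0.20223 mol, giving 0.40446 Al and 0.60669 O.
36.49 wt% SiO2 ÷ 60.083 g/mol = 0.60733 mol, giving 0.60733 Si and 1.21466 O.
Oxygen sums to 2.42420; scaling by 12/2.42420 = 4.95009 puts the formula on 12 O.
Si: 0.60733 × 4.95009 = 3.006 atoms per formula unit.

3.006 Si apfu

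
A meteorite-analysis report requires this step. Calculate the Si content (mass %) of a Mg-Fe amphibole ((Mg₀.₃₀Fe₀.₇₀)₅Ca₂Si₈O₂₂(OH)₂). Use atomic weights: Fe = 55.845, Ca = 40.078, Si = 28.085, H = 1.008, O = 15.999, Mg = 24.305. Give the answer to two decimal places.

Molar mass of (Mg₀.₃₀Fe₀.₇₀)₅Ca₂Si₈O₂₂(OH)₂: 1.50×24.305 + 3.50×55.845 + 2×40.078 + 8×28.085 + 24×15.999 + 2×1.008 = 922.743 g/mol.
Mass of Si per formula unit: 8 × 28.085 = 224.680 g.
Weight fraction Si = 224.680 / 922.743 = 0.2435.

24.35 mass %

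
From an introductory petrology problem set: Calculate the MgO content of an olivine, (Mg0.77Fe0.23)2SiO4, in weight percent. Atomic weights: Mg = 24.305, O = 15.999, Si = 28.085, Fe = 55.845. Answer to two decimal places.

Molar mass of (Mg0.77Fe0.23)2SiO4 = 1.54×24.305 + 0.46×55.845 + 1×28.085 + 4×15.999 = 155.199 g/mol.
Each formula unit contains 1.54 Mg, equivalent to 1.54/1 = 1.5400 mol MgO.
M(MgO) = 1×24.305 + 1×15.999 = 40.304 g/mol.
Mass of MgO per formula unit = 1.5400 × 40.304 = 62.068 g.
MgO wt% = 62.068 / 155.199 × 100 = 39.99%.

39.99 wt%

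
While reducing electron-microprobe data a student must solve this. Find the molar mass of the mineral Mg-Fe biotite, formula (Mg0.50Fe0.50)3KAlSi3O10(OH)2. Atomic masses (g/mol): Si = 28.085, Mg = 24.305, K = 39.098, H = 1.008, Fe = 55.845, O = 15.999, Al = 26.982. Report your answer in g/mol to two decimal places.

464.56 g/mol

The formula mass is the sum 1.50·24.305 + 1.50·55.845 + 1·39.098 + 1·26.982 + 3·28.085 + 12·15.999 + 2·1.008.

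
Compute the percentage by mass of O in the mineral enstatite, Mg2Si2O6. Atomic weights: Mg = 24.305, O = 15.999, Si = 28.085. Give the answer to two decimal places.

47.81 mass %

Molar mass of Mg2Si2O6: 2*24.305 + 2*28.085 + 6*15.999 = 200.774 g/mol.
Mass of O per formula unit: 6 × 15.999 = 95.994 g.
Weight fraction O = 95.994 / 200.774 = 0.4781.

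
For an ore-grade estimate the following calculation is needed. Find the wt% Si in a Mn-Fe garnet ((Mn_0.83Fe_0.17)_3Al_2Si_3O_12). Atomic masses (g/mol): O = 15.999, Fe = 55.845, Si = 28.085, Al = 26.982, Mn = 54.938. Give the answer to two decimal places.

17.00 mass %

Formula mass = 2.49·54.938 + 0.51·55.845 + 2·26.982 + 3·28.085 + 12·15.999 = 495.484 g/mol, of which 84.255 g is Si.
So Si makes up 84.255/495.484 = 0.1700 of the mass, i.e. 17.00%.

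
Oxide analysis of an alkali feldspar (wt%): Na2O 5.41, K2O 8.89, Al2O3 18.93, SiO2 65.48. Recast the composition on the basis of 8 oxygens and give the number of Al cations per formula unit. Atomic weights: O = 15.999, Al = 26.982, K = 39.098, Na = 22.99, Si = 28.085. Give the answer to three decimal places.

Na2O (M=61.979): mol = 0.08729; Na = 0.17458, O = 0.08729.
K2O (M=94.195): mol = 0.09438; K = 0.18876, O = 0.09438.
Al2O3 (M=101.961): mol = 0.18566; Al = 0.37132, O = 0.55698.
SiO2 (M=60.083): mol = 1.08983; Si = 1.08983, O = 2.17966.
ΣO = 2.91831; factor = 8/ΣO = 2.74131.
Al apfu = 0.37132 × 2.74131 = 1.018.

1.018 Al apfu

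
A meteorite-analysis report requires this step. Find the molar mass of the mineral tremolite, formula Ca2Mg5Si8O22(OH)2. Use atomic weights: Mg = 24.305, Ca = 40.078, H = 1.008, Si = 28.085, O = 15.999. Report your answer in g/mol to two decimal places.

Ca: 2 × 40.078 = 80.1560
Mg: 5 × 24.305 = 121.5250
Si: 8 × 28.085 = 224.6800
O: 24 × 15.999 = 383.9760
H: 2 × 1.008 = 2.0160
Summing the contributions gives the formula mass.

812.35 g/mol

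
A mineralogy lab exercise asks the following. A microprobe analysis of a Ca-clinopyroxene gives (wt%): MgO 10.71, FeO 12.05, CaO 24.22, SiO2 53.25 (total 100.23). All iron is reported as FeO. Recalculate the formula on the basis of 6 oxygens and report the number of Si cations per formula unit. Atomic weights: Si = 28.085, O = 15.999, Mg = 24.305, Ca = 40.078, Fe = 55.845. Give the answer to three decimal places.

2.016 Si apfu

10.71 wt% MgO ÷ 40.304 g/mol = 0.26573 mol, giving 0.26573 Mg and 0.26573 O.
12.05 wt% FeO ÷ 71.844 g/mol = 0.16772 mol, giving 0.16772 Fe and 0.16772 O.
24.22 wt% CaO ÷ 56.077 g/mol = 0.43191 mol, giving 0.43191 Ca and 0.43191 O.
53.25 wt% SiO2 ÷ 60.083 g/mol = 0.88627 mol, giving 0.88627 Si and 1.77254 O.
Oxygen sums to 2.63790; scaling by 6/2.63790 = 2.27454 puts the formula on 6 O.
Si: 0.88627 × 2.27454 = 2.016 atoms per formula unit.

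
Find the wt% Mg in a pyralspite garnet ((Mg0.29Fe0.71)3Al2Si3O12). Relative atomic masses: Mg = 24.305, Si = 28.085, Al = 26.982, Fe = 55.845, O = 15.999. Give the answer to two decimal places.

Formula mass = 0.87×24.305 + 2.13×55.845 + 2×26.982 + 3×28.085 + 12×15.999 = 470.302 g/mol, of which 21.145 g is Mg.
So Mg makes up 21.145/470.302 = 0.0450 of the mass, i.e. 4.50%.

4.50 mass %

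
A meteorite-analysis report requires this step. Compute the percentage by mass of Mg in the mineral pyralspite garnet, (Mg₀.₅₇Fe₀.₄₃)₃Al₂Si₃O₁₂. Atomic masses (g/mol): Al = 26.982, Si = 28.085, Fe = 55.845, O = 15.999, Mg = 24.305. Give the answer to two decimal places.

M((Mg₀.₅₇Fe₀.₄₃)₃Al₂Si₃O₁₂) = 443.809 g/mol.
Mg contributes 1.71 × 24.305 = 41.562 g per mole.
41.562/443.809 = 0.0936 → 9.36%.

9.36 weight percent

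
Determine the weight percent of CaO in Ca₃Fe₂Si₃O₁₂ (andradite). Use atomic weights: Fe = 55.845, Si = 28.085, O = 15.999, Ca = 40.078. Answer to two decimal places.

33.11 wt%

M(Ca₃Fe₂Si₃O₁₂) = 508.167 g/mol; M(CaO) = 56.077 g/mol.
Moles CaO per formula unit = 3 Ca ÷ 1 = 3.0000.
CaO fraction = (3.0000 × 56.077) / 508.167 = 168.231/508.167 = 0.3311.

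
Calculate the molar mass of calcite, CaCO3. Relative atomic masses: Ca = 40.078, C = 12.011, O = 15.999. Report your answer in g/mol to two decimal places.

100.09 g/mol

The formula mass is the sum 1×40.078 + 1×12.011 + 3×15.999.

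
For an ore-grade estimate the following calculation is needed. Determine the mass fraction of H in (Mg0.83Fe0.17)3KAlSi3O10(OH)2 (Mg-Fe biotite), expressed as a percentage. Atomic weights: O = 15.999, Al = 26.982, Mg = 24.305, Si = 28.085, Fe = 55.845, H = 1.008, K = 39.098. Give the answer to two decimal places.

0.47 wt%

Formula mass = 2.49*24.305 + 0.51*55.845 + 1*39.098 + 1*26.982 + 3*28.085 + 12*15.999 + 2*1.008 = 433.339 g/mol, of which 2.016 g is H.
So H makes up 2.016/433.339 = 0.0047 of the mass, i.e. 0.47%.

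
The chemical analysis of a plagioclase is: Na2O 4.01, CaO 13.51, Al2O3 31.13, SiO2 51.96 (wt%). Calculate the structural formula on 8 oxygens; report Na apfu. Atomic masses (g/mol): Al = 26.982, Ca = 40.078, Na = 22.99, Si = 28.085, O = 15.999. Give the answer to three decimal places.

4.01 wt% Na2O ÷ 61.979 g/mol = 0.06470 mol, giving 0.12940 Na and 0.06470 O.
13.51 wt% CaO ÷ 56.077 g/mol = 0.24092 mol, giving 0.24092 Ca and 0.24092 O.
31.13 wt% Al2O3 ÷ 101.961 g/mol = 0.30531 mol, giving 0.61062 Al and 0.91593 O.
51.96 wt% SiO2 ÷ 60.083 g/mol = 0.86480 mol, giving 0.86480 Si and 1.72960 O.
Oxygen sums to 2.95115; scaling by 8/2.95115 = 2.71081 puts the formula on 8 O.
Na: 0.12940 × 2.71081 = 0.351 atoms per formula unit.

0.351 Na apfu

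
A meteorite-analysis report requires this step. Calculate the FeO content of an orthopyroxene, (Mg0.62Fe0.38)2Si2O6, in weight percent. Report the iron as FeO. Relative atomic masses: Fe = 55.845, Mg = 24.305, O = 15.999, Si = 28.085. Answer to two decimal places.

M((Mg0.62Fe0.38)2Si2O6) = 224.744 g/mol; M(FeO) = 71.844 g/mol.
Moles FeO per formula unit = 0.76 Fe ÷ 1 = 0.7600.
FeO fraction = (0.7600 × 71.844) / 224.744 = 54.601/224.744 = 0.2429.

24.29 wt%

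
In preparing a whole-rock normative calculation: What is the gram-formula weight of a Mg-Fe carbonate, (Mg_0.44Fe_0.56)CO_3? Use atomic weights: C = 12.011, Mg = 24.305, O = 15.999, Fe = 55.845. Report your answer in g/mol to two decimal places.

Mg: 0.44 × 24.305 = 10.6942
Fe: 0.56 × 55.845 = 31.2732
C: 1 × 12.011 = 12.0110
O: 3 × 15.999 = 47.9970
Summing the contributions gives the formula mass.

101.98 g/mol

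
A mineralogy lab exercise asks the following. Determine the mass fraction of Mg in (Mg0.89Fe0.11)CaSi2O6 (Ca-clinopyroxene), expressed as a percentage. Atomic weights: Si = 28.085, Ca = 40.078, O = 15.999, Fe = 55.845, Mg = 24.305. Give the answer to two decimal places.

9.83 wt%

Formula mass = 0.89*24.305 + 0.11*55.845 + 1*40.078 + 2*28.085 + 6*15.999 = 220.016 g/mol, of which 21.631 g is Mg.
So Mg makes up 21.631/220.016 = 0.0983 of the mass, i.e. 9.83%.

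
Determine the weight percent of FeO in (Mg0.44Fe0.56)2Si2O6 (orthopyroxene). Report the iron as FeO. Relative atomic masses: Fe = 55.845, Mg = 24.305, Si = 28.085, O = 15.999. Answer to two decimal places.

34.08 wt%

M((Mg0.44Fe0.56)2Si2O6) = 236.099 g/mol; M(FeO) = 71.844 g/mol.
Moles FeO per formula unit = 1.12 Fe ÷ 1 = 1.1200.
FeO fraction = (1.1200 × 71.844) / 236.099 = 80.465/236.099 = 0.3408.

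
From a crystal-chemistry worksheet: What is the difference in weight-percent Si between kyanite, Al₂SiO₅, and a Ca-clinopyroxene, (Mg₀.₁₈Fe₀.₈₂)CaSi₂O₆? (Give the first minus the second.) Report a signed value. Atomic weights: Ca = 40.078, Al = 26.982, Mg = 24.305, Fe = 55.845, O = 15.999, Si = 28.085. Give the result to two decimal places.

-5.84 percentage points

First mineral: 28.085 g Si in 162.044 g formula = 17.33 wt% Si.
Second mineral: 56.170 g Si in 242.410 g formula = 23.17 wt% Si.
17.33% − 23.17% gives a difference of -5.84 percentage points.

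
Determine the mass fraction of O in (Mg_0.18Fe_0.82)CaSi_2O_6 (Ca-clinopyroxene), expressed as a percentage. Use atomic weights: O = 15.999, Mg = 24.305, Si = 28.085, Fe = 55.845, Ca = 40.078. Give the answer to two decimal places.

39.60 mass %

Molar mass of (Mg_0.18Fe_0.82)CaSi_2O_6: 0.18*24.305 + 0.82*55.845 + 1*40.078 + 2*28.085 + 6*15.999 = 242.410 g/mol.
Mass of O per formula unit: 6 × 15.999 = 95.994 g.
Weight fraction O = 95.994 / 242.410 = 0.3960.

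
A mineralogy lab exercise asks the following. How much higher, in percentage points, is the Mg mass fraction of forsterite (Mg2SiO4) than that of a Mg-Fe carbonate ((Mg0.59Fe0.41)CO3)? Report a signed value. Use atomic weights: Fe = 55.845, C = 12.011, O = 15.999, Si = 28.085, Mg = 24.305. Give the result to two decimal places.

Mg in Mg2SiO4: molar mass 140.691 g/mol; 2×24.305 = 48.610 g → 34.55 wt%.
Mg in (Mg0.59Fe0.41)CO3: molar mass 97.244 g/mol; 0.59×24.305 = 14.340 g → 14.75 wt%.
Difference = 34.55 − 14.75 = 19.80 percentage points.

19.80 percentage points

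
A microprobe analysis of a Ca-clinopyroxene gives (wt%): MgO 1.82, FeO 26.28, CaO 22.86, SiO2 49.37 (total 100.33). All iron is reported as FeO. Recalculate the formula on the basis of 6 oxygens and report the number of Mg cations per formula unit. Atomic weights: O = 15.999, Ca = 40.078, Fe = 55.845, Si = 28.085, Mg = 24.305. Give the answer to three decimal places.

0.110 Mg apfu

MgO: 1.82/40.304 = 0.04516 mol → 0.04516 mol Mg, 0.04516 mol O.
FeO: 26.28/71.844 = 0.36579 mol → 0.36579 mol Fe, 0.36579 mol O.
CaO: 22.86/56.077 = 0.40765 mol → 0.40765 mol Ca, 0.40765 mol O.
SiO2: 49.37/60.083 = 0.82170 mol → 0.82170 mol Si, 1.64340 mol O.
Total oxygen = 2.46200 mol. Normalization factor = 6/2.46200 = 2.43704.
Mg per 6 O = 0.04516 × 2.43704 = 0.110.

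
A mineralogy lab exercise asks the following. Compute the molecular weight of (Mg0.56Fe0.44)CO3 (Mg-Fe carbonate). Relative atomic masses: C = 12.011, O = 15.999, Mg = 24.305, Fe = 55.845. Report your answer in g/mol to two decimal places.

98.19 g/mol

The formula mass is the sum 0.56·24.305 + 0.44·55.845 + 1·12.011 + 3·15.999.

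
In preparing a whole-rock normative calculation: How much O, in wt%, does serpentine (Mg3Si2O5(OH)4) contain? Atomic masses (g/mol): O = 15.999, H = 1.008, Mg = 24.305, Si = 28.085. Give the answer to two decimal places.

51.96 wt%

Formula mass = 3*24.305 + 2*28.085 + 9*15.999 + 4*1.008 = 277.108 g/mol, of which 143.991 g is O.
So O makes up 143.991/277.108 = 0.5196 of the mass, i.e. 51.96%.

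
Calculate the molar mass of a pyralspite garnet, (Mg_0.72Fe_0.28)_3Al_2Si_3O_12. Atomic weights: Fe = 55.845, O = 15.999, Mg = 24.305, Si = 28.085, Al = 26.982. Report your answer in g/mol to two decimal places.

429.62 g/mol

M = 2.16*24.305 + 0.84*55.845 + 2*26.982 + 3*28.085 + 12*15.999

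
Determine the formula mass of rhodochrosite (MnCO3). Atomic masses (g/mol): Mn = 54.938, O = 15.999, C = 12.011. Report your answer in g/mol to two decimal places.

114.95 g/mol

The formula mass is the sum 1(54.938) + 1(12.011) + 3(15.999).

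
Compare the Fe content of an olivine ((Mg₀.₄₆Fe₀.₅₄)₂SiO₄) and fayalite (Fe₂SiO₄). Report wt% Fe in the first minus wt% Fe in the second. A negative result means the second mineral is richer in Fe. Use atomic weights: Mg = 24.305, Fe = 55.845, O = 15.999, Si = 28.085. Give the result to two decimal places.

M((Mg₀.₄₆Fe₀.₅₄)₂SiO₄) = 174.754 g/mol, so wt% Fe = 60.313/174.754 × 100 = 34.51%.
M(Fe₂SiO₄) = 203.771 g/mol, so wt% Fe = 111.690/203.771 × 100 = 54.81%.
34.51 − 54.81 = -20.30 pp.

-20.30 percentage points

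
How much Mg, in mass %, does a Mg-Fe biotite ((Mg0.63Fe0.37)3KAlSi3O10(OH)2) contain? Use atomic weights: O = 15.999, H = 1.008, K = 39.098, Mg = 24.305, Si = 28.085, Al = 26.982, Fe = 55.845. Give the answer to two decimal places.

M((Mg0.63Fe0.37)3KAlSi3O10(OH)2) = 452.263 g/mol.
Mg contributes 1.89 × 24.305 = 45.936 g per mole.
45.936/452.263 = 0.1016 → 10.16%.

10.16 mass %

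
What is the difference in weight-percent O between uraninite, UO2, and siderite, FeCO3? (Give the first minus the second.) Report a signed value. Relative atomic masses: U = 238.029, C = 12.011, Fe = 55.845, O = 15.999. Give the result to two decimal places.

-29.58 percentage points

M(UO2) = 270.027 g/mol, so wt% O = 31.998/270.027 × 100 = 11.85%.
M(FeCO3) = 115.853 g/mol, so wt% O = 47.997/115.853 × 100 = 41.43%.
11.85 − 41.43 = -29.58 pp.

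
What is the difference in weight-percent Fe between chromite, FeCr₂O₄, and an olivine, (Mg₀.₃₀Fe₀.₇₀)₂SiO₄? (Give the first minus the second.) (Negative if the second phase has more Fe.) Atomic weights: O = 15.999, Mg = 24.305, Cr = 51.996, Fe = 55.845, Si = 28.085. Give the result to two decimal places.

First mineral: 55.845 g Fe in 223.833 g formula = 24.95 wt% Fe.
Second mineral: 78.183 g Fe in 184.847 g formula = 42.30 wt% Fe.
24.95% − 42.30% gives a difference of -17.35 percentage points.

-17.35 percentage points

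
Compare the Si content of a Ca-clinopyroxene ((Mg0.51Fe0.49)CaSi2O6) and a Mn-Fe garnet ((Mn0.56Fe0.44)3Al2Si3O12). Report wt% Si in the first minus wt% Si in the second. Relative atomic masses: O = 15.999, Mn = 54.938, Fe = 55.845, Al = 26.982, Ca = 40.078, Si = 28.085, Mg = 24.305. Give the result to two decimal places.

7.23 percentage points

Si in (Mg0.51Fe0.49)CaSi2O6: molar mass 232.002 g/mol; 2×28.085 = 56.170 g → 24.21 wt%.
Si in (Mn0.56Fe0.44)3Al2Si3O12: molar mass 496.218 g/mol; 3×28.085 = 84.255 g → 16.98 wt%.
Difference = 24.21 − 16.98 = 7.23 percentage points.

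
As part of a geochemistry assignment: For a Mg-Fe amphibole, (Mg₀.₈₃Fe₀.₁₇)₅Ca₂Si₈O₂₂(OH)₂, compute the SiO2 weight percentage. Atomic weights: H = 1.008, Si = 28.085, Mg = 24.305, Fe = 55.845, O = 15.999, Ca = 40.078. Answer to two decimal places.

57.28 wt%

M((Mg₀.₈₃Fe₀.₁₇)₅Ca₂Si₈O₂₂(OH)₂) = 839.162 g/mol; M(SiO2) = 60.083 g/mol.
Moles SiO2 per formula unit = 8 Si ÷ 1 = 8.0000.
SiO2 fraction = (8.0000 × 60.083) / 839.162 = 480.664/839.162 = 0.5728.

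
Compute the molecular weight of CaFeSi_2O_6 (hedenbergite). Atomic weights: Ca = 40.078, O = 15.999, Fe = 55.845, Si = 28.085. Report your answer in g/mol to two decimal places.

The formula mass is the sum 1*40.078 + 1*55.845 + 2*28.085 + 6*15.999.

248.09 g/mol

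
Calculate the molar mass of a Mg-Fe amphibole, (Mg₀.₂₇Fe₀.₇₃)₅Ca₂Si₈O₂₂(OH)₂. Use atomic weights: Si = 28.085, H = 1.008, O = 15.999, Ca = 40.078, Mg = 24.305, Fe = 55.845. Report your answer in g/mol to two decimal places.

927.47 g/mol

The formula mass is the sum 1.35×24.305 + 3.65×55.845 + 2×40.078 + 8×28.085 + 24×15.999 + 2×1.008.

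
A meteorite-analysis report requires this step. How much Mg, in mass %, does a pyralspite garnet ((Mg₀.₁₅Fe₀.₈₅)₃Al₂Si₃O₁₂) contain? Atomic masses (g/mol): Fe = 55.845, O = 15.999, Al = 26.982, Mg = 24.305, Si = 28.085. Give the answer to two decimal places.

M((Mg₀.₁₅Fe₀.₈₅)₃Al₂Si₃O₁₂) = 483.549 g/mol.
Mg contributes 0.45 × 24.305 = 10.937 g per mole.
10.937/483.549 = 0.0226 → 2.26%.

2.26 mass %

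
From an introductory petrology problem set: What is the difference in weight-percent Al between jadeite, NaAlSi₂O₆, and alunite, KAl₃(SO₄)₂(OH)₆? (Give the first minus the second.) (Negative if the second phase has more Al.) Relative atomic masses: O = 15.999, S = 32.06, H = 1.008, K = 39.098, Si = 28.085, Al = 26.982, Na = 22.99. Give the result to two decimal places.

-6.19 percentage points

Al in NaAlSi₂O₆: molar mass 202.136 g/mol; 1×26.982 = 26.982 g → 13.35 wt%.
Al in KAl₃(SO₄)₂(OH)₆: molar mass 414.198 g/mol; 3×26.982 = 80.946 g → 19.54 wt%.
Difference = 13.35 − 19.54 = -6.19 percentage points.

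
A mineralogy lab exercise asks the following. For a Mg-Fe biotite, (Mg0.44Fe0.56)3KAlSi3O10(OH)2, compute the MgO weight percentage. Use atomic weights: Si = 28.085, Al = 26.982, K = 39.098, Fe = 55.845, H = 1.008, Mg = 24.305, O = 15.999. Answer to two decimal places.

11.31 wt%

M((Mg0.44Fe0.56)3KAlSi3O10(OH)2) = 470.241 g/mol; M(MgO) = 40.304 g/mol.
Moles MgO per formula unit = 1.32 Mg ÷ 1 = 1.3200.
MgO fraction = (1.3200 × 40.304) / 470.241 = 53.201/470.241 = 0.1131.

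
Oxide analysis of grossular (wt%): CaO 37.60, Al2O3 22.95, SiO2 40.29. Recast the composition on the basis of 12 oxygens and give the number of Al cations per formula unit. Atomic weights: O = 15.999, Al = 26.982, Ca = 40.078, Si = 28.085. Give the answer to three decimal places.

CaO (M=56.077): mol = 0.67051; Ca = 0.67051, O = 0.67051.
Al2O3 (M=101.961): mol = 0.22509; Al = 0.45018, O = 0.67527.
SiO2 (M=60.083): mol = 0.67057; Si = 0.67057, O = 1.34114.
ΣO = 2.68692; factor = 12/ΣO = 4.46608.
Al apfu = 0.45018 × 4.46608 = 2.011.

2.011 Al apfu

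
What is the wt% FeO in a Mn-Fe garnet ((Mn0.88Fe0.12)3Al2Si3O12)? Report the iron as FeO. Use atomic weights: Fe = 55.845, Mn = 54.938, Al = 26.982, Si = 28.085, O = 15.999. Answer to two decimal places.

Formula mass = 495.348 g/mol.
0.36 Fe → 0.3600 mol FeO per formula unit; M(FeO) = 71.844, so FeO mass = 25.864 g.
25.864/495.348 × 100 = 5.22 wt%.

5.22 wt%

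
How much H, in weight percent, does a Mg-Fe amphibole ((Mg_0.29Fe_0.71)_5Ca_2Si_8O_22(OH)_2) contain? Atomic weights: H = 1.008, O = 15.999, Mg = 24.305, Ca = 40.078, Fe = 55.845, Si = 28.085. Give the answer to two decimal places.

Formula mass = 1.45*24.305 + 3.55*55.845 + 2*40.078 + 8*28.085 + 24*15.999 + 2*1.008 = 924.320 g/mol, of which 2.016 g is H.
So H makes up 2.016/924.320 = 0.0022 of the mass, i.e. 0.22%.

0.22 weight percent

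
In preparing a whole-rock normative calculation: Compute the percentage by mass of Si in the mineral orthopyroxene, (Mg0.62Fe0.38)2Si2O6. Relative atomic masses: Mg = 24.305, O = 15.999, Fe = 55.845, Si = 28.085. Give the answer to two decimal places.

24.99 mass %

M((Mg0.62Fe0.38)2Si2O6) = 224.744 g/mol.
Si contributes 2 × 28.085 = 56.170 g per mole.
56.170/224.744 = 0.2499 → 24.99%.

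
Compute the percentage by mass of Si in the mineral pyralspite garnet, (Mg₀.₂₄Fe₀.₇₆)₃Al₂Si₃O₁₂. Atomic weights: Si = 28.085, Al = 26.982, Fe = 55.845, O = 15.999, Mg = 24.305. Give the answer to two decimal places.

M((Mg₀.₂₄Fe₀.₇₆)₃Al₂Si₃O₁₂) = 475.033 g/mol.
Si contributes 3 × 28.085 = 84.255 g per mole.
84.255/475.033 = 0.1774 → 17.74%.

17.74 wt%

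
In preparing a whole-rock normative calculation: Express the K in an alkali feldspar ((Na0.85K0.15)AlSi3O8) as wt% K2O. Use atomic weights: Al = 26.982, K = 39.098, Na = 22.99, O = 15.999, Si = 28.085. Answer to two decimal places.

2.67 wt%

M((Na0.85K0.15)AlSi3O8) = 264.635 g/mol; M(K2O) = 94.195 g/mol.
Moles K2O per formula unit = 0.15 K ÷ 2 = 0.0750.
K2O fraction = (0.0750 × 94.195) / 264.635 = 7.065/264.635 = 0.0267.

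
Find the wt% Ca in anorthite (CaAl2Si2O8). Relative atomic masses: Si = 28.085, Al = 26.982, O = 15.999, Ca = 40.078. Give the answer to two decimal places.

14.41 weight percent

Formula mass = 1×40.078 + 2×26.982 + 2×28.085 + 8×15.999 = 278.204 g/mol, of which 40.078 g is Ca.
So Ca makes up 40.078/278.204 = 0.1441 of the mass, i.e. 14.41%.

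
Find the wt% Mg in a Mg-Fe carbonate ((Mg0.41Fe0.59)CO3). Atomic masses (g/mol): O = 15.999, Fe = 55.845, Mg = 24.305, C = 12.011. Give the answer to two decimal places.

9.68 mass %

M((Mg0.41Fe0.59)CO3) = 102.922 g/mol.
Mg contributes 0.41 × 24.305 = 9.965 g per mole.
9.965/102.922 = 0.0968 → 9.68%.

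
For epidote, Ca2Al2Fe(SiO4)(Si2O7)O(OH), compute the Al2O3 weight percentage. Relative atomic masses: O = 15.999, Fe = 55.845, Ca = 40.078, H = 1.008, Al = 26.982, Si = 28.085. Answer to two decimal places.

M(Ca2Al2Fe(SiO4)(Si2O7)O(OH)) = 483.215 g/mol; M(Al2O3) = 101.961 g/mol.
Moles Al2O3 per formula unit = 2 Al ÷ 2 = 1.0000.
Al2O3 fraction = (1.0000 × 101.961) / 483.215 = 101.961/483.215 = 0.2110.

21.10 wt%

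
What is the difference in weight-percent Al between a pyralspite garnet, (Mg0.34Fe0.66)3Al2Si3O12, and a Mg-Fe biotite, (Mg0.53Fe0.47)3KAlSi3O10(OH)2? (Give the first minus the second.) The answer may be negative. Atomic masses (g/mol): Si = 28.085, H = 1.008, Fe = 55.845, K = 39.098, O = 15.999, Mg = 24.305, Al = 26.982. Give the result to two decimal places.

5.75 percentage points

First mineral: 53.964 g Al in 465.571 g formula = 11.59 wt% Al.
Second mineral: 26.982 g Al in 461.725 g formula = 5.84 wt% Al.
11.59% − 5.84% gives a difference of 5.75 percentage points.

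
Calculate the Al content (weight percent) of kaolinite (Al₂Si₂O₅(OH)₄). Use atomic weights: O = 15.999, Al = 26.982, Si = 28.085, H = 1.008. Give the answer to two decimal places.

20.90 weight percent

Molar mass of Al₂Si₂O₅(OH)₄: 2×26.982 + 2×28.085 + 9×15.999 + 4×1.008 = 258.157 g/mol.
Mass of Al per formula unit: 2 × 26.982 = 53.964 g.
Weight fraction Al = 53.964 / 258.157 = 0.2090.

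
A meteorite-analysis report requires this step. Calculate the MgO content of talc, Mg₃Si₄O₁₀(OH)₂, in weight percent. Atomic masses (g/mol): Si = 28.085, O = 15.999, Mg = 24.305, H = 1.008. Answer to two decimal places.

Formula mass = 379.259 g/mol.
3 Mg → 3.0000 mol MgO per formula unit; M(MgO) = 40.304, so MgO mass = 120.912 g.
120.912/379.259 × 100 = 31.88 wt%.

31.88 wt%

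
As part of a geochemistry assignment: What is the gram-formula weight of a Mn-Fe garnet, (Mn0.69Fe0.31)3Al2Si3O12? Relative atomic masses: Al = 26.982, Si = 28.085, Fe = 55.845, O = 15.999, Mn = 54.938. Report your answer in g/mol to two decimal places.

M = 2.07×54.938 + 0.93×55.845 + 2×26.982 + 3×28.085 + 12×15.999

495.86 g/mol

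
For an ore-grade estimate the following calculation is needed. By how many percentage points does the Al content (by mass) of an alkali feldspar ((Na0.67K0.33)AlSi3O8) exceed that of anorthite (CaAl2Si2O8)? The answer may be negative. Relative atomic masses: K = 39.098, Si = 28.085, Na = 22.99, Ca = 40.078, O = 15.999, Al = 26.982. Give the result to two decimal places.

Al in (Na0.67K0.33)AlSi3O8: molar mass 267.535 g/mol; 1×26.982 = 26.982 g → 10.09 wt%.
Al in CaAl2Si2O8: molar mass 278.204 g/mol; 2×26.982 = 53.964 g → 19.40 wt%.
Difference = 10.09 − 19.40 = -9.31 percentage points.

-9.31 percentage points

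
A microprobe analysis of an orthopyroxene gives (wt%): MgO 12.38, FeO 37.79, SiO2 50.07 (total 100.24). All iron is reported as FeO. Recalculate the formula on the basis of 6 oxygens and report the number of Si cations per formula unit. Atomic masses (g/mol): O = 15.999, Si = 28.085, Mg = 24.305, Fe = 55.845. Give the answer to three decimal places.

2.000 Si apfu

MgO: 12.38/40.304 = 0.30717 mol → 0.30717 mol Mg, 0.30717 mol O.
FeO: 37.79/71.844 = 0.52600 mol → 0.52600 mol Fe, 0.52600 mol O.
SiO2: 50.07/60.083 = 0.83335 mol → 0.83335 mol Si, 1.66670 mol O.
Total oxygen = 2.49987 mol. Normalization factor = 6/2.49987 = 2.40012.
Si per 6 O = 0.83335 × 2.40012 = 2.000.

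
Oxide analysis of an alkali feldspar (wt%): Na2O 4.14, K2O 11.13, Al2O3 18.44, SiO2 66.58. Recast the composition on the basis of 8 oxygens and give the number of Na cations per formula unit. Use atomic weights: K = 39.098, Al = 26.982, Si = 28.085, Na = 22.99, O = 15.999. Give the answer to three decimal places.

4.14 wt% Na2O ÷ 61.979 g/mol = 0.06680 mol, giving 0.13360 Na and 0.06680 O.
11.13 wt% K2O ÷ 94.195 g/mol = 0.11816 mol, giving 0.23632 K and 0.11816 O.
18.44 wt% Al2O3 ÷ 101.961 g/mol = 0.18085 mol, giving 0.36170 Al and 0.54255 O.
66.58 wt% SiO2 ÷ 60.083 g/mol = 1.10813 mol, giving 1.10813 Si and 2.21626 O.
Oxygen sums to 2.94377; scaling by 8/2.94377 = 2.71760 puts the formula on 8 O.
Na: 0.13360 × 2.71760 = 0.363 atoms per formula unit.

0.363 Na apfu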